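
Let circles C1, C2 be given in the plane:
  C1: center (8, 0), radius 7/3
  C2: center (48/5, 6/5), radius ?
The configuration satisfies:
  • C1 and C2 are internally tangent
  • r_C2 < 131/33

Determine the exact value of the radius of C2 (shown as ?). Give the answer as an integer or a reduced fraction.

1. [int C1,C2]  r_C2² − (14/3)r_C2 + 13/9 = 0  ⇒  r_C2 = 1/3 or 13/3
2. given r_C2 < 131/33: keep 1/3

1/3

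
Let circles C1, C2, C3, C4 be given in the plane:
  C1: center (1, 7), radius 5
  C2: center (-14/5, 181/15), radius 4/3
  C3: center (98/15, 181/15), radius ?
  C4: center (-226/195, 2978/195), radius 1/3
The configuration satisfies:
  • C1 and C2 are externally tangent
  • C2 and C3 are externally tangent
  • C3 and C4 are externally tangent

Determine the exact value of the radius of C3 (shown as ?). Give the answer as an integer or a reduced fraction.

8

1. [ext C2·C3]  r_C3² + (8/3)r_C3 − 256/3 = 0  ⇒  r_C3 = 8 (r>0 drops 1)
2. [ext C3·C4]  r_C3² + (2/3)r_C3 − 208/3 = 0  ⇒  r_C3 = 8 (r>0 drops 1)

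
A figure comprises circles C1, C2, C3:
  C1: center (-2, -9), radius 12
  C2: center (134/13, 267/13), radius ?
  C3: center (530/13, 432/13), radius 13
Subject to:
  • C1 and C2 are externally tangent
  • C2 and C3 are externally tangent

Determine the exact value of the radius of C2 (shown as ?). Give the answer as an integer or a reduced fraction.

1. [ext C1·C2]  r_C2² + 24r_C2 − 880 = 0  ⇒  r_C2 = 20 (r>0 drops 1)
2. [ext C2·C3]  r_C2² + 26r_C2 − 920 = 0  ⇒  r_C2 = 20 (r>0 drops 1)

20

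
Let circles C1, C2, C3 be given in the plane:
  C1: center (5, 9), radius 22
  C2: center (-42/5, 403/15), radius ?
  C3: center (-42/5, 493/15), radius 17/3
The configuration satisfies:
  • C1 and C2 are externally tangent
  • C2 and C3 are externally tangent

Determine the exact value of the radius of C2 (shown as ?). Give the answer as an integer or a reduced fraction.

1. [ext C1·C2]  r_C2² + 44r_C2 − 133/9 = 0  ⇒  r_C2 = 1/3 (r>0 drops 1)
2. [ext C2·C3]  r_C2² + (34/3)r_C2 − 35/9 = 0  ⇒  r_C2 = 1/3 (r>0 drops 1)

1/3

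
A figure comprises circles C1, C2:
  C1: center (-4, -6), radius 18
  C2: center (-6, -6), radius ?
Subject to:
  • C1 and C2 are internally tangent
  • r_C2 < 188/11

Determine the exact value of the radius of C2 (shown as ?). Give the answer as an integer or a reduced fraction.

16

1. [int C1,C2]  r_C2² − 36r_C2 + 320 = 0  ⇒  r_C2 = 16 or 20
2. given r_C2 < 188/11: keep 16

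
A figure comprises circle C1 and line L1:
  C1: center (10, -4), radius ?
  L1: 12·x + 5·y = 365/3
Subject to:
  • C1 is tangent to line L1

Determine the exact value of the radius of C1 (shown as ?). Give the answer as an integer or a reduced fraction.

1. [C1‖L1]  r_C1² − 25/9 = 0  ⇒  r_C1 = 5/3 (r>0 drops 1)

5/3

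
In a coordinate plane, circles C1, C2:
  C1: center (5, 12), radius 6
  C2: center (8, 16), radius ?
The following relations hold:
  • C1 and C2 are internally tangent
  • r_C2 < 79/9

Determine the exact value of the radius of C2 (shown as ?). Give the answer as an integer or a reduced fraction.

1. [int C1,C2]  r_C2² − 12r_C2 + 11 = 0  ⇒  r_C2 = 1 or 11
2. given r_C2 < 79/9: keep 1

1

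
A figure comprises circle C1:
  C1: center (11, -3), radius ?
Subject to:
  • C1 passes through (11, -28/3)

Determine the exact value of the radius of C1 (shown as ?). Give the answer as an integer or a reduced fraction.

1. [C1∋P]  r_C1² − 361/9 = 0  ⇒  r_C1 = 19/3 (r>0 drops 1)

19/3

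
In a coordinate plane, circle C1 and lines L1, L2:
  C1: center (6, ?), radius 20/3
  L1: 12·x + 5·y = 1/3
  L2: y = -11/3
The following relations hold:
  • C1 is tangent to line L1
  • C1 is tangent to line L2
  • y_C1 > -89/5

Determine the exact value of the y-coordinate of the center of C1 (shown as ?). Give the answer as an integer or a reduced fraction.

1. [C1‖L1]  y_C1² + (86/3)y_C1 − 95 = 0  ⇒  y_C1 = -95/3 or 3
2. [C1‖L2]  y_C1² + (22/3)y_C1 − 31 = 0  ⇒  y_C1 = -31/3 or 3

3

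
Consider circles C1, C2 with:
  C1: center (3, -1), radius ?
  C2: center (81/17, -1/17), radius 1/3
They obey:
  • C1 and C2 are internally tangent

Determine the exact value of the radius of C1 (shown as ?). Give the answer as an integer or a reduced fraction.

1. [int C1,C2]  r_C1² − (2/3)r_C1 − 35/9 = 0  ⇒  r_C1 = 7/3 (r>0 drops 1)

7/3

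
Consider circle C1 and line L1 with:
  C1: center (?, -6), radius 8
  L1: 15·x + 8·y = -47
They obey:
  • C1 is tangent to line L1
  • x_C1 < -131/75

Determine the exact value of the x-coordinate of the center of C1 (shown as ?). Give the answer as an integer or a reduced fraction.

1. [C1‖L1]  x_C1² − (2/15)x_C1 − 411/5 = 0  ⇒  x_C1 = -9 or 137/15
2. given x_C1 < -131/75: keep -9

-9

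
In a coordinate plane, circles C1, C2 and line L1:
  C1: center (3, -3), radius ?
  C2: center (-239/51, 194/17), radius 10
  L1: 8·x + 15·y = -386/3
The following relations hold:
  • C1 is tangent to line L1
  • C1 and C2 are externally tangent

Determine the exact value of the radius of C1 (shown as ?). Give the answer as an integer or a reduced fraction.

1. [C1‖L1]  r_C1² − 361/9 = 0  ⇒  r_C1 = 19/3 (r>0 drops 1)
2. [ext C1·C2]  r_C1² + 20r_C1 − 1501/9 = 0  ⇒  r_C1 = 19/3 (r>0 drops 1)

19/3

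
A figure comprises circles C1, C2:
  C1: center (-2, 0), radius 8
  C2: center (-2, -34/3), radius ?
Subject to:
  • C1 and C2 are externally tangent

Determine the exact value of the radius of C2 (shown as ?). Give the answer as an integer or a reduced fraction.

10/3

1. [ext C1·C2]  r_C2² + 16r_C2 − 580/9 = 0  ⇒  r_C2 = 10/3 (r>0 drops 1)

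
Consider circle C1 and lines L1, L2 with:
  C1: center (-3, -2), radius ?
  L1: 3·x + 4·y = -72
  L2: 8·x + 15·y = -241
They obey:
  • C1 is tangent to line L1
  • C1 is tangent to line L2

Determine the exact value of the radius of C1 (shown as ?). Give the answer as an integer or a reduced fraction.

1. [C1‖L1]  r_C1² − 121 = 0  ⇒  r_C1 = 11 (r>0 drops 1)
2. [C1‖L2]  r_C1² − 121 = 0  ⇒  r_C1 = 11 (r>0 drops 1)

11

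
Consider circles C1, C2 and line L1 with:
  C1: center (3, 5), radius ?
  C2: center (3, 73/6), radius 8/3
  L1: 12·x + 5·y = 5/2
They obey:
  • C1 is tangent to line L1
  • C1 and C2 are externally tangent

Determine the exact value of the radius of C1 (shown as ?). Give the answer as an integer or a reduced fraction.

1. [C1‖L1]  r_C1² − 81/4 = 0  ⇒  r_C1 = 9/2 (r>0 drops 1)
2. [ext C1·C2]  r_C1² + (16/3)r_C1 − 177/4 = 0  ⇒  r_C1 = 9/2 (r>0 drops 1)

9/2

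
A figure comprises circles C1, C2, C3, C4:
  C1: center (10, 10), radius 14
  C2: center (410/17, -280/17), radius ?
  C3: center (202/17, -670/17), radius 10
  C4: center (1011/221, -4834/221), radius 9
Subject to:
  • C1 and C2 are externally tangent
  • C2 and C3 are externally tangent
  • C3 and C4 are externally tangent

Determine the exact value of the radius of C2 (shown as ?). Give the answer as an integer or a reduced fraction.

1. [ext C1·C2]  r_C2² + 28r_C2 − 704 = 0  ⇒  r_C2 = 16 (r>0 drops 1)
2. [ext C2·C3]  r_C2² + 20r_C2 − 576 = 0  ⇒  r_C2 = 16 (r>0 drops 1)

16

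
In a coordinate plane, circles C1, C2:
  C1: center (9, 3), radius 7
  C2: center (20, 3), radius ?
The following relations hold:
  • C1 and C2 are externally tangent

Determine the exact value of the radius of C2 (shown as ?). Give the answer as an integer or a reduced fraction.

4

1. [ext C1·C2]  r_C2² + 14r_C2 − 72 = 0  ⇒  r_C2 = 4 (r>0 drops 1)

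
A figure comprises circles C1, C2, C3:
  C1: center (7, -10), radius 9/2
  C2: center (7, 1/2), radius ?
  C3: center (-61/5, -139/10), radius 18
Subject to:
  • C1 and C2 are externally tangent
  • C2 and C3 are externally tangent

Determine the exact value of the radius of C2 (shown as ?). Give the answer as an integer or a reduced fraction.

6

1. [ext C1·C2]  r_C2² + 9r_C2 − 90 = 0  ⇒  r_C2 = 6 (r>0 drops 1)
2. [ext C2·C3]  r_C2² + 36r_C2 − 252 = 0  ⇒  r_C2 = 6 (r>0 drops 1)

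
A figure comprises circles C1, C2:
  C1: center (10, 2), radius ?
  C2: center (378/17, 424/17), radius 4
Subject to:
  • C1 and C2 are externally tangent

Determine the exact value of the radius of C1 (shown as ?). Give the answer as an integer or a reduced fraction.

22

1. [ext C1·C2]  r_C1² + 8r_C1 − 660 = 0  ⇒  r_C1 = 22 (r>0 drops 1)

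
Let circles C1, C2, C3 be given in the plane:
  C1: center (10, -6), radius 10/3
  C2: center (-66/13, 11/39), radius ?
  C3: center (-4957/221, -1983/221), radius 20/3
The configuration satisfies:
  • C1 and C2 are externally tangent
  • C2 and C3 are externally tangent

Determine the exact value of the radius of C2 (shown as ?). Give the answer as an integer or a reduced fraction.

13

1. [ext C1·C2]  r_C2² + (20/3)r_C2 − 767/3 = 0  ⇒  r_C2 = 13 (r>0 drops 1)
2. [ext C2·C3]  r_C2² + (40/3)r_C2 − 1027/3 = 0  ⇒  r_C2 = 13 (r>0 drops 1)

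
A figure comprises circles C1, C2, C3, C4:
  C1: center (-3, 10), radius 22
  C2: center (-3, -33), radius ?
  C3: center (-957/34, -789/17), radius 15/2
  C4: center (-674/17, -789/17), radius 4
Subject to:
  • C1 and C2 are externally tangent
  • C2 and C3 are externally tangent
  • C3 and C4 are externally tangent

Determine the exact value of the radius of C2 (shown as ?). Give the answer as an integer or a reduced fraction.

21

1. [ext C1·C2]  r_C2² + 44r_C2 − 1365 = 0  ⇒  r_C2 = 21 (r>0 drops 1)
2. [ext C2·C3]  r_C2² + 15r_C2 − 756 = 0  ⇒  r_C2 = 21 (r>0 drops 1)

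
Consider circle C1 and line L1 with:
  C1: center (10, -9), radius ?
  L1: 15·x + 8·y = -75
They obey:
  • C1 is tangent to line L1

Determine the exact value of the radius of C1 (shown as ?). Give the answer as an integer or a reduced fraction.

9

1. [C1‖L1]  r_C1² − 81 = 0  ⇒  r_C1 = 9 (r>0 drops 1)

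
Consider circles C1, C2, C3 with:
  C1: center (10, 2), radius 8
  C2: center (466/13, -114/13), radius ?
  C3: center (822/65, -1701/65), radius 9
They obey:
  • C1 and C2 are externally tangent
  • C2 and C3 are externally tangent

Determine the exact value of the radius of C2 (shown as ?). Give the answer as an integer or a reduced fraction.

20

1. [ext C1·C2]  r_C2² + 16r_C2 − 720 = 0  ⇒  r_C2 = 20 (r>0 drops 1)
2. [ext C2·C3]  r_C2² + 18r_C2 − 760 = 0  ⇒  r_C2 = 20 (r>0 drops 1)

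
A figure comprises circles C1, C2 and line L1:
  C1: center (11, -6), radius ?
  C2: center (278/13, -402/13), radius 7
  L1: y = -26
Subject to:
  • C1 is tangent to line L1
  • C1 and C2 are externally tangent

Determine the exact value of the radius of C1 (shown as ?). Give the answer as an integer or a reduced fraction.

1. [C1‖L1]  r_C1² − 400 = 0  ⇒  r_C1 = 20 (r>0 drops 1)
2. [ext C1·C2]  r_C1² + 14r_C1 − 680 = 0  ⇒  r_C1 = 20 (r>0 drops 1)

20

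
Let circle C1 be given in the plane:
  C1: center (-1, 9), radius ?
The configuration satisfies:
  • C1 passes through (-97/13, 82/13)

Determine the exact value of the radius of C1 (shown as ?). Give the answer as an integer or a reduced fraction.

1. [C1∋P]  r_C1² − 49 = 0  ⇒  r_C1 = 7 (r>0 drops 1)

7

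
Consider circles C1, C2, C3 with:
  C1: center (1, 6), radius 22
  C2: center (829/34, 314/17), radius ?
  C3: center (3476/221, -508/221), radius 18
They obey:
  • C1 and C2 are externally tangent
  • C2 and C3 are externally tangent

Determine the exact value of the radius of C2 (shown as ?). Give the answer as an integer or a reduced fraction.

9/2

1. [ext C1·C2]  r_C2² + 44r_C2 − 873/4 = 0  ⇒  r_C2 = 9/2 (r>0 drops 1)
2. [ext C2·C3]  r_C2² + 36r_C2 − 729/4 = 0  ⇒  r_C2 = 9/2 (r>0 drops 1)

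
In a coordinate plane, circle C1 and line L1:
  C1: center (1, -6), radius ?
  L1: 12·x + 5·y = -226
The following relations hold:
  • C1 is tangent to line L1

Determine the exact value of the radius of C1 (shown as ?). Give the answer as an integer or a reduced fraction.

1. [C1‖L1]  r_C1² − 256 = 0  ⇒  r_C1 = 16 (r>0 drops 1)

16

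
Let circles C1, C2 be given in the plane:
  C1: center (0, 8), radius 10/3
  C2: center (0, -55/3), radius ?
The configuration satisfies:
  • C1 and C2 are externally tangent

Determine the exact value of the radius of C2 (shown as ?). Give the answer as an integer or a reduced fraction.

1. [ext C1·C2]  r_C2² + (20/3)r_C2 − 2047/3 = 0  ⇒  r_C2 = 23 (r>0 drops 1)

23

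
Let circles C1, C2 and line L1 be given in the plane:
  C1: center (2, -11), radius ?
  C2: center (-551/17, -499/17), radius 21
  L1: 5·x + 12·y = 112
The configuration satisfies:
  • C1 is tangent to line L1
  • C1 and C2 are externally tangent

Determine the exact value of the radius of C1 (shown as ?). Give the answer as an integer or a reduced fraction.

1. [C1‖L1]  r_C1² − 324 = 0  ⇒  r_C1 = 18 (r>0 drops 1)
2. [ext C1·C2]  r_C1² + 42r_C1 − 1080 = 0  ⇒  r_C1 = 18 (r>0 drops 1)

18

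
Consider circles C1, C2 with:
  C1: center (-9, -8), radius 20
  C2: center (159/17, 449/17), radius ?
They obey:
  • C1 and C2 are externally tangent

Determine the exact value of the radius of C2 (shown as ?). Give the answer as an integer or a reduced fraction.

19

1. [ext C1·C2]  r_C2² + 40r_C2 − 1121 = 0  ⇒  r_C2 = 19 (r>0 drops 1)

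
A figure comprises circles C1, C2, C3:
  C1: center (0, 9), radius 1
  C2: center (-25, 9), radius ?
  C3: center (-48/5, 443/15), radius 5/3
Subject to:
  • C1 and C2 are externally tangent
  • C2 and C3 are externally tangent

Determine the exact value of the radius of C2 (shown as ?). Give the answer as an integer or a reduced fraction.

1. [ext C1·C2]  r_C2² + 2r_C2 − 624 = 0  ⇒  r_C2 = 24 (r>0 drops 1)
2. [ext C2·C3]  r_C2² + (10/3)r_C2 − 656 = 0  ⇒  r_C2 = 24 (r>0 drops 1)

24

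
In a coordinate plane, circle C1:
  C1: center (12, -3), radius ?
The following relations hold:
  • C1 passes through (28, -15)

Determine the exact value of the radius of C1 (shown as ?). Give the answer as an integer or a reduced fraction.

20

1. [C1∋P]  r_C1² − 400 = 0  ⇒  r_C1 = 20 (r>0 drops 1)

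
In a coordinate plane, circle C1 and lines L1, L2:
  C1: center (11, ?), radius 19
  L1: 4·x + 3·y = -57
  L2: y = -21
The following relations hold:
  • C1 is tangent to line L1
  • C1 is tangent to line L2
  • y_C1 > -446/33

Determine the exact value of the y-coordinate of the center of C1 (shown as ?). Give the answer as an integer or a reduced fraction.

1. [C1‖L1]  y_C1² + (202/3)y_C1 + 392/3 = 0  ⇒  y_C1 = -196/3 or -2
2. [C1‖L2]  y_C1² + 42y_C1 + 80 = 0  ⇒  y_C1 = -40 or -2

-2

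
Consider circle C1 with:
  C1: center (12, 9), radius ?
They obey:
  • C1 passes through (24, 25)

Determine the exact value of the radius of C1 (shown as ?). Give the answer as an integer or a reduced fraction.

1. [C1∋P]  r_C1² − 400 = 0  ⇒  r_C1 = 20 (r>0 drops 1)

20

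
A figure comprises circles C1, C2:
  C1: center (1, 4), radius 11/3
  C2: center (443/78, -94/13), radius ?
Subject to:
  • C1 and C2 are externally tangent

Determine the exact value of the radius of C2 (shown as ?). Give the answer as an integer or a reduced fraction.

1. [ext C1·C2]  r_C2² + (22/3)r_C2 − 1615/12 = 0  ⇒  r_C2 = 17/2 (r>0 drops 1)

17/2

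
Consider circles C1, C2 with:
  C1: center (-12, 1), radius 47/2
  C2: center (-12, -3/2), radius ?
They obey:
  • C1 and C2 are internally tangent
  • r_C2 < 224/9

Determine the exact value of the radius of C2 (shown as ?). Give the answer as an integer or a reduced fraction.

1. [int C1,C2]  r_C2² − 47r_C2 + 546 = 0  ⇒  r_C2 = 21 or 26
2. given r_C2 < 224/9: keep 21

21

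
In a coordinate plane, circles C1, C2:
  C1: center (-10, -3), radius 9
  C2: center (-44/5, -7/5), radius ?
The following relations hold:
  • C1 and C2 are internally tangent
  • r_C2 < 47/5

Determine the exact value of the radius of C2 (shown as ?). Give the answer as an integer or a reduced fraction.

1. [int C1,C2]  r_C2² − 18r_C2 + 77 = 0  ⇒  r_C2 = 7 or 11
2. given r_C2 < 47/5: keep 7

7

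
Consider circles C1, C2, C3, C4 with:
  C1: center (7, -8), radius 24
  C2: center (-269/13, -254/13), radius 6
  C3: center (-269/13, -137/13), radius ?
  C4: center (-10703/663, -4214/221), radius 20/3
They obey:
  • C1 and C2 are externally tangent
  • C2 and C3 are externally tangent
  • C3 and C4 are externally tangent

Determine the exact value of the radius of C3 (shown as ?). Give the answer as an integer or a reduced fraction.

1. [ext C2·C3]  r_C3² + 12r_C3 − 45 = 0  ⇒  r_C3 = 3 (r>0 drops 1)
2. [ext C3·C4]  r_C3² + (40/3)r_C3 − 49 = 0  ⇒  r_C3 = 3 (r>0 drops 1)

3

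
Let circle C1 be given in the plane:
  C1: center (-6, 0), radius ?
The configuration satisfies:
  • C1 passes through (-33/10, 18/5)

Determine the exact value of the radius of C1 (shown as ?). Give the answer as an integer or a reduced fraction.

9/2

1. [C1∋P]  r_C1² − 81/4 = 0  ⇒  r_C1 = 9/2 (r>0 drops 1)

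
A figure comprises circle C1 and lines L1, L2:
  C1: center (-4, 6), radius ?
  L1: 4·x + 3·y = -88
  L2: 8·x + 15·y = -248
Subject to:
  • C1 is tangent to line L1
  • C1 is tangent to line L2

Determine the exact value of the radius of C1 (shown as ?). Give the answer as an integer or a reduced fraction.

1. [C1‖L1]  r_C1² − 324 = 0  ⇒  r_C1 = 18 (r>0 drops 1)
2. [C1‖L2]  r_C1² − 324 = 0  ⇒  r_C1 = 18 (r>0 drops 1)

18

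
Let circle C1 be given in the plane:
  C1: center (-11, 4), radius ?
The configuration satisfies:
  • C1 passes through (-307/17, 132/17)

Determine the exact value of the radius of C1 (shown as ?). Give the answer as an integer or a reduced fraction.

1. [C1∋P]  r_C1² − 64 = 0  ⇒  r_C1 = 8 (r>0 drops 1)

8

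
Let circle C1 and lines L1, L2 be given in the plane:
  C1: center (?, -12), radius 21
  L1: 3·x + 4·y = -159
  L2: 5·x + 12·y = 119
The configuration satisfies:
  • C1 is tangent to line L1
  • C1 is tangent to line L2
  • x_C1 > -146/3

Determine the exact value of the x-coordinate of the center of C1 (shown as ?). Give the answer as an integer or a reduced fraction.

1. [C1‖L1]  x_C1² + 74x_C1 + 144 = 0  ⇒  x_C1 = -72 or -2
2. [C1‖L2]  x_C1² − (526/5)x_C1 − 1072/5 = 0  ⇒  x_C1 = -2 or 536/5

-2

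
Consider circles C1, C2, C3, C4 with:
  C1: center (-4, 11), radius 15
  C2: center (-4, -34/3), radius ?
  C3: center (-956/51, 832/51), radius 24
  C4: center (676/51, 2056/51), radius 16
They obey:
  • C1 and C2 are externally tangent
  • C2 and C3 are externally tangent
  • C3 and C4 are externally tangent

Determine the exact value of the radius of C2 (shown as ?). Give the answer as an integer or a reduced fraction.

22/3

1. [ext C1·C2]  r_C2² + 30r_C2 − 2464/9 = 0  ⇒  r_C2 = 22/3 (r>0 drops 1)
2. [ext C2·C3]  r_C2² + 48r_C2 − 3652/9 = 0  ⇒  r_C2 = 22/3 (r>0 drops 1)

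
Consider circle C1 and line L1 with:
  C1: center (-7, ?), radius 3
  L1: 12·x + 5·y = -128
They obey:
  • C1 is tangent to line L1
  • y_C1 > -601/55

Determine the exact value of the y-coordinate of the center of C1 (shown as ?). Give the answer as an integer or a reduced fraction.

-1

1. [C1‖L1]  y_C1² + (88/5)y_C1 + 83/5 = 0  ⇒  y_C1 = -83/5 or -1
2. given y_C1 > -601/55: keep -1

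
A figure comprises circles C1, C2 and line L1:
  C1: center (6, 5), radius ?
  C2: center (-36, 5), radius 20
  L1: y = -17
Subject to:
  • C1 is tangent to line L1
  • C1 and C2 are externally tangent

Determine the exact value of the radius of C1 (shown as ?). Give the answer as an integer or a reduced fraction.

1. [C1‖L1]  r_C1² − 484 = 0  ⇒  r_C1 = 22 (r>0 drops 1)
2. [ext C1·C2]  r_C1² + 40r_C1 − 1364 = 0  ⇒  r_C1 = 22 (r>0 drops 1)

22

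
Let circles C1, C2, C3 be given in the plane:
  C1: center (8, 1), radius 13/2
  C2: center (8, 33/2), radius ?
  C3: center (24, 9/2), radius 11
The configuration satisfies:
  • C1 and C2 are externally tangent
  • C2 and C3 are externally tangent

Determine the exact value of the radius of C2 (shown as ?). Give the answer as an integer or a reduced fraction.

1. [ext C1·C2]  r_C2² + 13r_C2 − 198 = 0  ⇒  r_C2 = 9 (r>0 drops 1)
2. [ext C2·C3]  r_C2² + 22r_C2 − 279 = 0  ⇒  r_C2 = 9 (r>0 drops 1)

9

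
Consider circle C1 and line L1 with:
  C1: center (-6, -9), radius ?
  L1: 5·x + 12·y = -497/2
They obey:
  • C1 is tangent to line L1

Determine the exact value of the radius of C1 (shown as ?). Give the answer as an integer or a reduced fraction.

1. [C1‖L1]  r_C1² − 289/4 = 0  ⇒  r_C1 = 17/2 (r>0 drops 1)

17/2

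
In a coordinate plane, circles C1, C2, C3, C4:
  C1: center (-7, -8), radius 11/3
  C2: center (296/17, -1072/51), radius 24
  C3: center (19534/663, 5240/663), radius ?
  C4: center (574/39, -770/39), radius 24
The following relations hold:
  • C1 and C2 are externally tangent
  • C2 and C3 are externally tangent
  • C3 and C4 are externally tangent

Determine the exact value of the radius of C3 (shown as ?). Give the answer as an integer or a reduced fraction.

22/3

1. [ext C2·C3]  r_C3² + 48r_C3 − 3652/9 = 0  ⇒  r_C3 = 22/3 (r>0 drops 1)
2. [ext C3·C4]  r_C3² + 48r_C3 − 3652/9 = 0  ⇒  r_C3 = 22/3 (r>0 drops 1)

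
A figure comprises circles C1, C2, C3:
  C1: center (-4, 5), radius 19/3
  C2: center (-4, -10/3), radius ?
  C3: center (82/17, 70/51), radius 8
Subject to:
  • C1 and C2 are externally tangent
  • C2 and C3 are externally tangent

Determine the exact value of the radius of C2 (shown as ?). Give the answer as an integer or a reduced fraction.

1. [ext C1·C2]  r_C2² + (38/3)r_C2 − 88/3 = 0  ⇒  r_C2 = 2 (r>0 drops 1)
2. [ext C2·C3]  r_C2² + 16r_C2 − 36 = 0  ⇒  r_C2 = 2 (r>0 drops 1)

2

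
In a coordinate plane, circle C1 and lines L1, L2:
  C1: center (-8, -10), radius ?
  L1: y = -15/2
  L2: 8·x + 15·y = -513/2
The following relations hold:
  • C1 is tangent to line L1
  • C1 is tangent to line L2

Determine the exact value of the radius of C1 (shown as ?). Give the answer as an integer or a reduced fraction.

5/2

1. [C1‖L1]  r_C1² − 25/4 = 0  ⇒  r_C1 = 5/2 (r>0 drops 1)
2. [C1‖L2]  r_C1² − 25/4 = 0  ⇒  r_C1 = 5/2 (r>0 drops 1)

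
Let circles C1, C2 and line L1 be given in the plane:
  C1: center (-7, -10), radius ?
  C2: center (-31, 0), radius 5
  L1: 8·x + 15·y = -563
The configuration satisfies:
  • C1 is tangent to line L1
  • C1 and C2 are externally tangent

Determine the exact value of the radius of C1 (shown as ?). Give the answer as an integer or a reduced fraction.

21

1. [C1‖L1]  r_C1² − 441 = 0  ⇒  r_C1 = 21 (r>0 drops 1)
2. [ext C1·C2]  r_C1² + 10r_C1 − 651 = 0  ⇒  r_C1 = 21 (r>0 drops 1)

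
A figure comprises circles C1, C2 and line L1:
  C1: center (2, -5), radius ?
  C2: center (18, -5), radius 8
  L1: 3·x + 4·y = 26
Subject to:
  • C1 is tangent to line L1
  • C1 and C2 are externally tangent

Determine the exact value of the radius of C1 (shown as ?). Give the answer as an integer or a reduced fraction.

1. [C1‖L1]  r_C1² − 64 = 0  ⇒  r_C1 = 8 (r>0 drops 1)
2. [ext C1·C2]  r_C1² + 16r_C1 − 192 = 0  ⇒  r_C1 = 8 (r>0 drops 1)

8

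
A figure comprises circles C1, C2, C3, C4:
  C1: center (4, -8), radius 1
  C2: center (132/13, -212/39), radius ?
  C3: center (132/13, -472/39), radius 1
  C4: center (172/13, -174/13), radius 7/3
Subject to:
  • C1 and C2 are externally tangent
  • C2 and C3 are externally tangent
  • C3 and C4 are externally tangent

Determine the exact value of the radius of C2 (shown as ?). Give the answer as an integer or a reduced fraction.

17/3

1. [ext C1·C2]  r_C2² + 2r_C2 − 391/9 = 0  ⇒  r_C2 = 17/3 (r>0 drops 1)
2. [ext C2·C3]  r_C2² + 2r_C2 − 391/9 = 0  ⇒  r_C2 = 17/3 (r>0 drops 1)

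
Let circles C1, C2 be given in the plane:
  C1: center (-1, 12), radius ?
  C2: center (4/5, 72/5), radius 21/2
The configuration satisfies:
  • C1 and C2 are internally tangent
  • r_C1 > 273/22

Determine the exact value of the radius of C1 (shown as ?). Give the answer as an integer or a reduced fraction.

1. [int C1,C2]  r_C1² − 21r_C1 + 405/4 = 0  ⇒  r_C1 = 15/2 or 27/2
2. given r_C1 > 273/22: keep 27/2

27/2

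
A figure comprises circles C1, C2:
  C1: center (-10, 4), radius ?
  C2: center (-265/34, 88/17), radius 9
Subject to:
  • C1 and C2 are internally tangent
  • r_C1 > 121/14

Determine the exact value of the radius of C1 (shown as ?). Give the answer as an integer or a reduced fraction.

1. [int C1,C2]  r_C1² − 18r_C1 + 299/4 = 0  ⇒  r_C1 = 13/2 or 23/2
2. given r_C1 > 121/14: keep 23/2

23/2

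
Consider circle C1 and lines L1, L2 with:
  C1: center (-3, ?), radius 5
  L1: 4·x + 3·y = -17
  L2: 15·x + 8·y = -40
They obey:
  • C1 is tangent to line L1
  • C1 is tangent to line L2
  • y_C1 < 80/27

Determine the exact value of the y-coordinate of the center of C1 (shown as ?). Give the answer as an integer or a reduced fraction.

-10

1. [C1‖L1]  y_C1² + (10/3)y_C1 − 200/3 = 0  ⇒  y_C1 = -10 or 20/3
2. [C1‖L2]  y_C1² − (5/4)y_C1 − 225/2 = 0  ⇒  y_C1 = -10 or 45/4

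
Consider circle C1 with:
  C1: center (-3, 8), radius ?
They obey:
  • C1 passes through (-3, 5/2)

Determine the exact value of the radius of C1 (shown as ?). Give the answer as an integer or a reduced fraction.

1. [C1∋P]  r_C1² − 121/4 = 0  ⇒  r_C1 = 11/2 (r>0 drops 1)

11/2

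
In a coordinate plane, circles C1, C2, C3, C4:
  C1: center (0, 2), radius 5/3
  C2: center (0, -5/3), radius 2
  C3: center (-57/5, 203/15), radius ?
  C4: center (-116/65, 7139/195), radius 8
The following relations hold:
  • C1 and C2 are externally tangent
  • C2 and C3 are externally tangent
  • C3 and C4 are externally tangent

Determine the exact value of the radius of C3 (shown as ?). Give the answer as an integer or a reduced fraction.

17

1. [ext C2·C3]  r_C3² + 4r_C3 − 357 = 0  ⇒  r_C3 = 17 (r>0 drops 1)
2. [ext C3·C4]  r_C3² + 16r_C3 − 561 = 0  ⇒  r_C3 = 17 (r>0 drops 1)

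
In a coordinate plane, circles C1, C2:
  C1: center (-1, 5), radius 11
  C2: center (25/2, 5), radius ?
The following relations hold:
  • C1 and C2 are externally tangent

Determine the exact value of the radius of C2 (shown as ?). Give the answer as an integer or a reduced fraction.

5/2

1. [ext C1·C2]  r_C2² + 22r_C2 − 245/4 = 0  ⇒  r_C2 = 5/2 (r>0 drops 1)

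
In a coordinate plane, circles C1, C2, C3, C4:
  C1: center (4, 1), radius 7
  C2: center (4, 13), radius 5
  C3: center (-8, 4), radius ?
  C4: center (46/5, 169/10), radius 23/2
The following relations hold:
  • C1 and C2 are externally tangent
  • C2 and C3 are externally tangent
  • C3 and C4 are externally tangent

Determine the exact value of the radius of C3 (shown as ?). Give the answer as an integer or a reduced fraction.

1. [ext C2·C3]  r_C3² + 10r_C3 − 200 = 0  ⇒  r_C3 = 10 (r>0 drops 1)
2. [ext C3·C4]  r_C3² + 23r_C3 − 330 = 0  ⇒  r_C3 = 10 (r>0 drops 1)

10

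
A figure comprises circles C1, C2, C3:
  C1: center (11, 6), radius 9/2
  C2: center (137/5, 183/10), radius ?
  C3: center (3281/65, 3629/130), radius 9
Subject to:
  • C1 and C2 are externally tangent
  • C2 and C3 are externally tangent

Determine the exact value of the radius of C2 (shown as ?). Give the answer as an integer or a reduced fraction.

1. [ext C1·C2]  r_C2² + 9r_C2 − 400 = 0  ⇒  r_C2 = 16 (r>0 drops 1)
2. [ext C2·C3]  r_C2² + 18r_C2 − 544 = 0  ⇒  r_C2 = 16 (r>0 drops 1)

16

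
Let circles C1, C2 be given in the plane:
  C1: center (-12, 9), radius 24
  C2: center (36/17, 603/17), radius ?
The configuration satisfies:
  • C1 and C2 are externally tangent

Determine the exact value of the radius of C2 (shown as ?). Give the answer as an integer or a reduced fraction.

1. [ext C1·C2]  r_C2² + 48r_C2 − 324 = 0  ⇒  r_C2 = 6 (r>0 drops 1)

6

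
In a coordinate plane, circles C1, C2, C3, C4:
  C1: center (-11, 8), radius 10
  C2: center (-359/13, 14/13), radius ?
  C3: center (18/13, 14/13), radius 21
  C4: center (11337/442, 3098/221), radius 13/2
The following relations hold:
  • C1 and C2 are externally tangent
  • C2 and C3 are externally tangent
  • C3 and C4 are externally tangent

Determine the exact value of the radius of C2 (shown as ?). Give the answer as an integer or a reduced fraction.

1. [ext C1·C2]  r_C2² + 20r_C2 − 224 = 0  ⇒  r_C2 = 8 (r>0 drops 1)
2. [ext C2·C3]  r_C2² + 42r_C2 − 400 = 0  ⇒  r_C2 = 8 (r>0 drops 1)

8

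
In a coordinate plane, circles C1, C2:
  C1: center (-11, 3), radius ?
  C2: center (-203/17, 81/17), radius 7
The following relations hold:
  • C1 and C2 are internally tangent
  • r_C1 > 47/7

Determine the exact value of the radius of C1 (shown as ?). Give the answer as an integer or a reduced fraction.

9

1. [int C1,C2]  r_C1² − 14r_C1 + 45 = 0  ⇒  r_C1 = 5 or 9
2. given r_C1 > 47/7: keep 9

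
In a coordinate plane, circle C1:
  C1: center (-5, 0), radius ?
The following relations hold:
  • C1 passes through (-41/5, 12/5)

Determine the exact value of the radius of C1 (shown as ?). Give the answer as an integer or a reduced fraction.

1. [C1∋P]  r_C1² − 16 = 0  ⇒  r_C1 = 4 (r>0 drops 1)

4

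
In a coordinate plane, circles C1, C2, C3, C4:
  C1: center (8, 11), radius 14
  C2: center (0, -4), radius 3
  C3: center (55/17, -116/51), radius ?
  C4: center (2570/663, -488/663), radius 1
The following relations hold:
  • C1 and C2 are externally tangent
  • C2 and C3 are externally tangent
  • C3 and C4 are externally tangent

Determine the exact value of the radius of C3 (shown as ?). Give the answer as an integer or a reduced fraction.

1. [ext C2·C3]  r_C3² + 6r_C3 − 40/9 = 0  ⇒  r_C3 = 2/3 (r>0 drops 1)
2. [ext C3·C4]  r_C3² + 2r_C3 − 16/9 = 0  ⇒  r_C3 = 2/3 (r>0 drops 1)

2/3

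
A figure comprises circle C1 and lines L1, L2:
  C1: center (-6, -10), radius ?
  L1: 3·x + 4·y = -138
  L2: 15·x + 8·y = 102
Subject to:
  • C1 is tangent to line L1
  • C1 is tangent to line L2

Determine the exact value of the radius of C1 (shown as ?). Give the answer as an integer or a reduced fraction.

1. [C1‖L1]  r_C1² − 256 = 0  ⇒  r_C1 = 16 (r>0 drops 1)
2. [C1‖L2]  r_C1² − 256 = 0  ⇒  r_C1 = 16 (r>0 drops 1)

16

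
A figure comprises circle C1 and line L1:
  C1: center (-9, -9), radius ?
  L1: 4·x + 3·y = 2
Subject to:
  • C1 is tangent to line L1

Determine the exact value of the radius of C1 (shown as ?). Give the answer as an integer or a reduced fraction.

1. [C1‖L1]  r_C1² − 169 = 0  ⇒  r_C1 = 13 (r>0 drops 1)

13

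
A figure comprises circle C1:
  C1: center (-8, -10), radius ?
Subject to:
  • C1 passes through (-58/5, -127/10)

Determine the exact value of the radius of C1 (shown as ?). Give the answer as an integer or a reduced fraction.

1. [C1∋P]  r_C1² − 81/4 = 0  ⇒  r_C1 = 9/2 (r>0 drops 1)

9/2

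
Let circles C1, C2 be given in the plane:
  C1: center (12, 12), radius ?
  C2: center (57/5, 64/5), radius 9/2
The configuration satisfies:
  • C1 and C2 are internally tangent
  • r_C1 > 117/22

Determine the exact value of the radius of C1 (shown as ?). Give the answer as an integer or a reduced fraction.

11/2

1. [int C1,C2]  r_C1² − 9r_C1 + 77/4 = 0  ⇒  r_C1 = 7/2 or 11/2
2. given r_C1 > 117/22: keep 11/2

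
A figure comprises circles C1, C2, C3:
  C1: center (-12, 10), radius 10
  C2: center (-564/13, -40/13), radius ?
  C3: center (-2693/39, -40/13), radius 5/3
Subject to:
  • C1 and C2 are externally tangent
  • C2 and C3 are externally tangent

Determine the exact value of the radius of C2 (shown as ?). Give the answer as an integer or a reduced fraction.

1. [ext C1·C2]  r_C2² + 20r_C2 − 1056 = 0  ⇒  r_C2 = 24 (r>0 drops 1)
2. [ext C2·C3]  r_C2² + (10/3)r_C2 − 656 = 0  ⇒  r_C2 = 24 (r>0 drops 1)

24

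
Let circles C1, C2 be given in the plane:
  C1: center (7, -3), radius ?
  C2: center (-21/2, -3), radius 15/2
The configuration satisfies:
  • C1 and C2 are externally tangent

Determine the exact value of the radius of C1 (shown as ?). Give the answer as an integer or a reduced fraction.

10

1. [ext C1·C2]  r_C1² + 15r_C1 − 250 = 0  ⇒  r_C1 = 10 (r>0 drops 1)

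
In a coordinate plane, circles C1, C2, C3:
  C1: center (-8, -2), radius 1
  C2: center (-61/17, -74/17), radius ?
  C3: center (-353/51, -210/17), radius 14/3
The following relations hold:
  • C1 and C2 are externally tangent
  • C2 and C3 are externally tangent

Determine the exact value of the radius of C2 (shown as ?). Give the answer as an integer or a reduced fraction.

4

1. [ext C1·C2]  r_C2² + 2r_C2 − 24 = 0  ⇒  r_C2 = 4 (r>0 drops 1)
2. [ext C2·C3]  r_C2² + (28/3)r_C2 − 160/3 = 0  ⇒  r_C2 = 4 (r>0 drops 1)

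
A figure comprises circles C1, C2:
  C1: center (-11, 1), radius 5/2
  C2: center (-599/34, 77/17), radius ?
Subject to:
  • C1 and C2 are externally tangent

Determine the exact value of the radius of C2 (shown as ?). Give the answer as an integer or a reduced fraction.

1. [ext C1·C2]  r_C2² + 5r_C2 − 50 = 0  ⇒  r_C2 = 5 (r>0 drops 1)

5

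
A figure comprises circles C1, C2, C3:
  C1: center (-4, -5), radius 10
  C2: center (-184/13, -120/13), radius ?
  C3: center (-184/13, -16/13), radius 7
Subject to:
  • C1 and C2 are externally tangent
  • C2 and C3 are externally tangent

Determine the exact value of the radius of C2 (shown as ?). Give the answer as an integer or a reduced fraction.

1

1. [ext C1·C2]  r_C2² + 20r_C2 − 21 = 0  ⇒  r_C2 = 1 (r>0 drops 1)
2. [ext C2·C3]  r_C2² + 14r_C2 − 15 = 0  ⇒  r_C2 = 1 (r>0 drops 1)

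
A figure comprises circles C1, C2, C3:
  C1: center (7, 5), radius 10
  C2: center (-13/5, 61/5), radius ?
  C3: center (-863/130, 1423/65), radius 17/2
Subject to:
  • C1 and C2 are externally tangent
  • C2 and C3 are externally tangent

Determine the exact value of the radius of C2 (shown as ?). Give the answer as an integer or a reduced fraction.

2

1. [ext C1·C2]  r_C2² + 20r_C2 − 44 = 0  ⇒  r_C2 = 2 (r>0 drops 1)
2. [ext C2·C3]  r_C2² + 17r_C2 − 38 = 0  ⇒  r_C2 = 2 (r>0 drops 1)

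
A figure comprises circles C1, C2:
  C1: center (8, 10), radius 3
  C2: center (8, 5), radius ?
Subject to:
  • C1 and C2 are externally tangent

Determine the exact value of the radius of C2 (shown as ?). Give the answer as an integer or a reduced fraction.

1. [ext C1·C2]  r_C2² + 6r_C2 − 16 = 0  ⇒  r_C2 = 2 (r>0 drops 1)

2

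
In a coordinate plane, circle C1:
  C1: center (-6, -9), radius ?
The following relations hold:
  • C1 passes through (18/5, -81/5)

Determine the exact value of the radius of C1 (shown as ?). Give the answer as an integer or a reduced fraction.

12

1. [C1∋P]  r_C1² − 144 = 0  ⇒  r_C1 = 12 (r>0 drops 1)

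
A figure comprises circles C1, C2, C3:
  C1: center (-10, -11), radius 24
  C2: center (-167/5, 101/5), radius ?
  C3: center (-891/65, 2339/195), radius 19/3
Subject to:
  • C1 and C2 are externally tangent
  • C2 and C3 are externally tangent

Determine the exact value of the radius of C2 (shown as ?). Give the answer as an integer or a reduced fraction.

1. [ext C1·C2]  r_C2² + 48r_C2 − 945 = 0  ⇒  r_C2 = 15 (r>0 drops 1)
2. [ext C2·C3]  r_C2² + (38/3)r_C2 − 415 = 0  ⇒  r_C2 = 15 (r>0 drops 1)

15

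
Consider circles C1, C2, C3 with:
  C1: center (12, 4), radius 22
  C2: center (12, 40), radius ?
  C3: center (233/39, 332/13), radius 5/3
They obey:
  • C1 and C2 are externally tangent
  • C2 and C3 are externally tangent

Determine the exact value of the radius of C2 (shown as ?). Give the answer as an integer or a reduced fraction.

1. [ext C1·C2]  r_C2² + 44r_C2 − 812 = 0  ⇒  r_C2 = 14 (r>0 drops 1)
2. [ext C2·C3]  r_C2² + (10/3)r_C2 − 728/3 = 0  ⇒  r_C2 = 14 (r>0 drops 1)

14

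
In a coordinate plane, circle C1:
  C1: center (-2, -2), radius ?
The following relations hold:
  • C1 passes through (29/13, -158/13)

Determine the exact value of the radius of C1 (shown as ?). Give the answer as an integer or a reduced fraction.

1. [C1∋P]  r_C1² − 121 = 0  ⇒  r_C1 = 11 (r>0 drops 1)

11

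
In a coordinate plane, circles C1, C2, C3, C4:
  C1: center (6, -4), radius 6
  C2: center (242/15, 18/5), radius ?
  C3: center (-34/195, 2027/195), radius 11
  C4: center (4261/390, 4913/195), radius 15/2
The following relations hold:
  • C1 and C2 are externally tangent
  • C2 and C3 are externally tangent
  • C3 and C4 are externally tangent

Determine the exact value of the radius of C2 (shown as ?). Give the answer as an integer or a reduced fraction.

20/3

1. [ext C1·C2]  r_C2² + 12r_C2 − 1120/9 = 0  ⇒  r_C2 = 20/3 (r>0 drops 1)
2. [ext C2·C3]  r_C2² + 22r_C2 − 1720/9 = 0  ⇒  r_C2 = 20/3 (r>0 drops 1)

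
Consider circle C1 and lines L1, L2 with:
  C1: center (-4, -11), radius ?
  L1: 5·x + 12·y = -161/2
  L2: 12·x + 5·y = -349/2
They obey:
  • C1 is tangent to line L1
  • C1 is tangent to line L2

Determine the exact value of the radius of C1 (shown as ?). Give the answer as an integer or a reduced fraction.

11/2

1. [C1‖L1]  r_C1² − 121/4 = 0  ⇒  r_C1 = 11/2 (r>0 drops 1)
2. [C1‖L2]  r_C1² − 121/4 = 0  ⇒  r_C1 = 11/2 (r>0 drops 1)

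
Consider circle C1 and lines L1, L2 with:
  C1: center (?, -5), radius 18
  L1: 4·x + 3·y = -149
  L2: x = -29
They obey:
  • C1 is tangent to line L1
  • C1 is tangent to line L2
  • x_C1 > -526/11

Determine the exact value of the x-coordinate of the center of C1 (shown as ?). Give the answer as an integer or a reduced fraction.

1. [C1‖L1]  x_C1² + 67x_C1 + 616 = 0  ⇒  x_C1 = -56 or -11
2. [C1‖L2]  x_C1² + 58x_C1 + 517 = 0  ⇒  x_C1 = -47 or -11

-11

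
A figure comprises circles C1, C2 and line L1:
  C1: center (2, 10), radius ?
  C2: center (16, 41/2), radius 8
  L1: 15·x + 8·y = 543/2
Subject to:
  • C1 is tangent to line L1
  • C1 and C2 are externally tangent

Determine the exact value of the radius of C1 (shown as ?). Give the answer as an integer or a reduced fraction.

1. [C1‖L1]  r_C1² − 361/4 = 0  ⇒  r_C1 = 19/2 (r>0 drops 1)
2. [ext C1·C2]  r_C1² + 16r_C1 − 969/4 = 0  ⇒  r_C1 = 19/2 (r>0 drops 1)

19/2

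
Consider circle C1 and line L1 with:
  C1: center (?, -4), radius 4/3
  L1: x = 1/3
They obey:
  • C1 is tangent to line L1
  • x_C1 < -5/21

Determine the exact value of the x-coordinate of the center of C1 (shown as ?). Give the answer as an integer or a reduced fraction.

-1

1. [C1‖L1]  x_C1² − (2/3)x_C1 − 5/3 = 0  ⇒  x_C1 = -1 or 5/3
2. given x_C1 < -5/21: keep -1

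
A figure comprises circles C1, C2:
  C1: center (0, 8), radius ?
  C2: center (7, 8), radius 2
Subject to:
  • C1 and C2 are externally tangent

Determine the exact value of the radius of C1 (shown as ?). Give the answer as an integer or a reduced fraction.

1. [ext C1·C2]  r_C1² + 4r_C1 − 45 = 0  ⇒  r_C1 = 5 (r>0 drops 1)

5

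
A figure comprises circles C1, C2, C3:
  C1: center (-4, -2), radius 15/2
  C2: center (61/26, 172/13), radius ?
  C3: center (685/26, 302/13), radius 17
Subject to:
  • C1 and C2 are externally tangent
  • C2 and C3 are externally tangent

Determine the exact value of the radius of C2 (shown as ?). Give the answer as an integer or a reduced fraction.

9

1. [ext C1·C2]  r_C2² + 15r_C2 − 216 = 0  ⇒  r_C2 = 9 (r>0 drops 1)
2. [ext C2·C3]  r_C2² + 34r_C2 − 387 = 0  ⇒  r_C2 = 9 (r>0 drops 1)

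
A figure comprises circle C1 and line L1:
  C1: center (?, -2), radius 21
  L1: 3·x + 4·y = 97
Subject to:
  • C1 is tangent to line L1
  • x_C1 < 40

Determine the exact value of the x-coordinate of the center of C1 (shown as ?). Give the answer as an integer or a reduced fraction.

1. [C1‖L1]  x_C1² − 70x_C1 = 0  ⇒  x_C1 = 0 or 70
2. given x_C1 < 40: keep 0

0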